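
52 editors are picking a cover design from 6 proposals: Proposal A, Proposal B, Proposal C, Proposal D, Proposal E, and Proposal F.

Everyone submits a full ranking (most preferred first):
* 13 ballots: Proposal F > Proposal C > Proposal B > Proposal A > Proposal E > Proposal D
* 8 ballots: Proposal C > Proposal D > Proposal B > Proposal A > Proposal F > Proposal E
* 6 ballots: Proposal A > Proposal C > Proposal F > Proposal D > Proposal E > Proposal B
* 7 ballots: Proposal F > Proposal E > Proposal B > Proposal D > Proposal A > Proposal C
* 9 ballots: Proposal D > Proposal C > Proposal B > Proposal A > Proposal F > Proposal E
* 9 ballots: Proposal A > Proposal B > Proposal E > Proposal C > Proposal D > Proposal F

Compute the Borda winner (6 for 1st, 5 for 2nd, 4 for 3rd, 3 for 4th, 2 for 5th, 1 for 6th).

Proposal A: 13×3 + 8×3 + 6×6 + 7×2 + 9×3 + 9×6 = 194
Proposal B: 13×4 + 8×4 + 6×1 + 7×4 + 9×4 + 9×5 = 199
Proposal C: 13×5 + 8×6 + 6×5 + 7×1 + 9×5 + 9×3 = 222
Proposal D: 13×1 + 8×5 + 6×3 + 7×3 + 9×6 + 9×2 = 164
Proposal E: 13×2 + 8×1 + 6×2 + 7×5 + 9×1 + 9×4 = 126
Proposal F: 13×6 + 8×2 + 6×4 + 7×6 + 9×2 + 9×1 = 187

Proposal C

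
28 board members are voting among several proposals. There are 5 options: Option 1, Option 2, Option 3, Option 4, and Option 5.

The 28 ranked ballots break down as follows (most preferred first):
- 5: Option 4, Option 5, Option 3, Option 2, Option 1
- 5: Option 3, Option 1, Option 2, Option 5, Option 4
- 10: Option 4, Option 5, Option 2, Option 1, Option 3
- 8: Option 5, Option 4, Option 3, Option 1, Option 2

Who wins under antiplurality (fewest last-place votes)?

Option 5

Last-place votes: Option 1 5, Option 2 8, Option 3 10, Option 4 5, Option 5 0.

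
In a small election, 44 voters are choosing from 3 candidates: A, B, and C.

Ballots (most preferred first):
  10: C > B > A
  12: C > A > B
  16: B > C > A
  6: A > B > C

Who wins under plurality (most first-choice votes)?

First-place votes: A 6, B 16, C 22.

C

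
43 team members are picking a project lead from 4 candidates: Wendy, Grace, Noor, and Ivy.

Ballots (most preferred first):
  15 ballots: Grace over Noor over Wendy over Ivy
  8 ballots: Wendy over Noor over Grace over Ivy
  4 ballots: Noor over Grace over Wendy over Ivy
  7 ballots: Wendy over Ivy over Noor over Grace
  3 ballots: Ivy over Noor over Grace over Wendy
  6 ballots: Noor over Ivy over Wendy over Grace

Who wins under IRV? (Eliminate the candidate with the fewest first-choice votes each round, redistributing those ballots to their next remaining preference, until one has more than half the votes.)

Round 1: Wendy 15, Grace 15, Noor 10, Ivy 3. Ivy eliminated.
Round 2: Wendy 15, Grace 15, Noor 13. Noor eliminated.
Round 3: Wendy 21, Grace 22. Grace has a majority (≥22).

Grace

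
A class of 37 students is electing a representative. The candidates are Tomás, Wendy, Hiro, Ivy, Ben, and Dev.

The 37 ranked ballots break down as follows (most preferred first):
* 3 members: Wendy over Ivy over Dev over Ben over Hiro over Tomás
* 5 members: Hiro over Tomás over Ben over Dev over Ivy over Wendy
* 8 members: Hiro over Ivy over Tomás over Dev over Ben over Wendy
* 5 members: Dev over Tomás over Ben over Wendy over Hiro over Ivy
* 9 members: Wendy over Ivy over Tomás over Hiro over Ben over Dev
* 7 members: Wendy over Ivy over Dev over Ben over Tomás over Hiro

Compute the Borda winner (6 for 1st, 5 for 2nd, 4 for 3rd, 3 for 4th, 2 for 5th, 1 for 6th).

Tomás: 3×1 + 5×5 + 8×4 + 5×5 + 9×4 + 7×2 = 135
Wendy: 3×6 + 5×1 + 8×1 + 5×3 + 9×6 + 7×6 = 142
Hiro: 3×2 + 5×6 + 8×6 + 5×2 + 9×3 + 7×1 = 128
Ivy: 3×5 + 5×2 + 8×5 + 5×1 + 9×5 + 7×5 = 150
Ben: 3×3 + 5×4 + 8×2 + 5×4 + 9×2 + 7×3 = 104
Dev: 3×4 + 5×3 + 8×3 + 5×6 + 9×1 + 7×4 = 118

Ivy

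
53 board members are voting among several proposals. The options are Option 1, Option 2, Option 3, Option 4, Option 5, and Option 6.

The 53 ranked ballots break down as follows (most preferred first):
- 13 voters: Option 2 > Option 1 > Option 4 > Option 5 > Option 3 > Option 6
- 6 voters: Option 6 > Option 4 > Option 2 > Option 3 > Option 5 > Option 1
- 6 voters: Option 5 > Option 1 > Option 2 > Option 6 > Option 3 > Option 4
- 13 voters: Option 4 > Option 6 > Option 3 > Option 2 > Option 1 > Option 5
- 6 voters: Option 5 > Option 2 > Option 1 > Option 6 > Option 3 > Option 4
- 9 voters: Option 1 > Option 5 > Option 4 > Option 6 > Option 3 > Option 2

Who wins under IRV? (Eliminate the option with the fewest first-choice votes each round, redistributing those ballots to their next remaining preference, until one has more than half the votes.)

Round 1: Option 1 9, Option 2 13, Option 3 0, Option 4 13, Option 5 12, Option 6 6. Option 3 eliminated.
Round 2: Option 1 9, Option 2 13, Option 4 13, Option 5 12, Option 6 6. Option 6 eliminated.
Round 3: Option 1 9, Option 2 13, Option 4 19, Option 5 12. Option 1 eliminated.
Round 4: Option 2 13, Option 4 19, Option 5 21. Option 2 eliminated.
Round 5: Option 4 32, Option 5 21. Option 4 has a majority (≥27).

Option 4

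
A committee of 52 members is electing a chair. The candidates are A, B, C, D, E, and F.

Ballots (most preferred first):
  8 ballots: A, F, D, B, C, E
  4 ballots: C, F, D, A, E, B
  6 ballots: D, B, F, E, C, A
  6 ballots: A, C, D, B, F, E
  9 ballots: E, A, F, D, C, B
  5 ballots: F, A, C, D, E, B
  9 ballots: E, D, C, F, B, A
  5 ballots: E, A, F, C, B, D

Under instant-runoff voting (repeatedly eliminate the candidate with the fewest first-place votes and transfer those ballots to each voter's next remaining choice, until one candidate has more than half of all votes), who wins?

Round 1: A 14, B 0, C 4, D 6, E 23, F 5. B eliminated.
Round 2: A 14, C 4, D 6, E 23, F 5. C eliminated.
Round 3: A 14, D 6, E 23, F 9. D eliminated.
Round 4: A 14, E 23, F 15. A eliminated.
Round 5: E 23, F 29. F has a majority (≥27).

F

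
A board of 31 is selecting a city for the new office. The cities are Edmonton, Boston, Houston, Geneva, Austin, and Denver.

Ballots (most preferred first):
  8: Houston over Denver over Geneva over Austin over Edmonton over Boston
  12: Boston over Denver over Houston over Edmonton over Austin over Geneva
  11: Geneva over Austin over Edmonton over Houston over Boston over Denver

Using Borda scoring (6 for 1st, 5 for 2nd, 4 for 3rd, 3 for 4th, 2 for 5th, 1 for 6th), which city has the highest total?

Houston

Edmonton: 8×2 + 12×3 + 11×4 = 96
Boston: 8×1 + 12×6 + 11×2 = 102
Houston: 8×6 + 12×4 + 11×3 = 129
Geneva: 8×4 + 12×1 + 11×6 = 110
Austin: 8×3 + 12×2 + 11×5 = 103
Denver: 8×5 + 12×5 + 11×1 = 111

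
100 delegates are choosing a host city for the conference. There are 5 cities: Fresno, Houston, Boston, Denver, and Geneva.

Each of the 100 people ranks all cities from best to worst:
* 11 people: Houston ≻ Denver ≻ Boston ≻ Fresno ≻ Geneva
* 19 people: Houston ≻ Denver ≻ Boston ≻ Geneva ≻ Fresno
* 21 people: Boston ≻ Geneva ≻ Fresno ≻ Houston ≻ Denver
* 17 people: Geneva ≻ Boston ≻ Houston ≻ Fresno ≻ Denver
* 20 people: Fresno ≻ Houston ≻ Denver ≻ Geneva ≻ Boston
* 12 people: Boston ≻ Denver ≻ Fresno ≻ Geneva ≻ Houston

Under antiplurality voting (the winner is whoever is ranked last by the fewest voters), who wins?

Geneva

Last-place votes: Fresno 19, Houston 12, Boston 20, Denver 38, Geneva 11.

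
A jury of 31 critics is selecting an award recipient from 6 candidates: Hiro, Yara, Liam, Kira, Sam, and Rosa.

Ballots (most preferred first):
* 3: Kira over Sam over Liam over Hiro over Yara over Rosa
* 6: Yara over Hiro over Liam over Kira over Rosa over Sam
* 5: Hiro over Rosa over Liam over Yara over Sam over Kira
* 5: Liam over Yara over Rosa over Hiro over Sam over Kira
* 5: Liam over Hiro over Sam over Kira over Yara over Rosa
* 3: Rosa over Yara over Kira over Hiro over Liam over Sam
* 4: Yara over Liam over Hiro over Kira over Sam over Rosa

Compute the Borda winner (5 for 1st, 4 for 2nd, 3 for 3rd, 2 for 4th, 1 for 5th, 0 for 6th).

Liam

Hiro: 3×2 + 6×4 + 5×5 + 5×2 + 5×4 + 3×2 + 4×3 = 103
Yara: 3×1 + 6×5 + 5×2 + 5×4 + 5×1 + 3×4 + 4×5 = 100
Liam: 3×3 + 6×3 + 5×3 + 5×5 + 5×5 + 3×1 + 4×4 = 111
Kira: 3×5 + 6×2 + 5×0 + 5×0 + 5×2 + 3×3 + 4×2 = 54
Sam: 3×4 + 6×0 + 5×1 + 5×1 + 5×3 + 3×0 + 4×1 = 41
Rosa: 3×0 + 6×1 + 5×4 + 5×3 + 5×0 + 3×5 + 4×0 = 56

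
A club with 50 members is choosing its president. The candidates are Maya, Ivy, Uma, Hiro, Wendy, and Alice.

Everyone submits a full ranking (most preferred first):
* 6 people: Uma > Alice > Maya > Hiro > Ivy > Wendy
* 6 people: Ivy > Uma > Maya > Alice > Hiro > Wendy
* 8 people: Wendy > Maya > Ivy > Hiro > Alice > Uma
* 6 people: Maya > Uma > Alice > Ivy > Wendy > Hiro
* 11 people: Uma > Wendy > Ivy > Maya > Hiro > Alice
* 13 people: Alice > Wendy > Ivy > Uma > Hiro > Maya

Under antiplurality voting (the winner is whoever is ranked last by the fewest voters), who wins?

Ivy

Last-place votes: Maya 13, Ivy 0, Uma 8, Hiro 6, Wendy 12, Alice 11.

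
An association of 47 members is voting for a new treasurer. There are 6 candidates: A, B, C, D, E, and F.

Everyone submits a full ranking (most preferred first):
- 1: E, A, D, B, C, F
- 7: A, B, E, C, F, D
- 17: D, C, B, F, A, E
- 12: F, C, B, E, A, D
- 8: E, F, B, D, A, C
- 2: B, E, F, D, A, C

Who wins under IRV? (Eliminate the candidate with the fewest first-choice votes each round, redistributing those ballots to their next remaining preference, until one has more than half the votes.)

Round 1: A 7, B 2, C 0, D 17, E 9, F 12. C eliminated.
Round 2: A 7, B 2, D 17, E 9, F 12. B eliminated.
Round 3: A 7, D 17, E 11, F 12. A eliminated.
Round 4: D 17, E 18, F 12. F eliminated.
Round 5: D 17, E 30. E has a majority (≥24).

E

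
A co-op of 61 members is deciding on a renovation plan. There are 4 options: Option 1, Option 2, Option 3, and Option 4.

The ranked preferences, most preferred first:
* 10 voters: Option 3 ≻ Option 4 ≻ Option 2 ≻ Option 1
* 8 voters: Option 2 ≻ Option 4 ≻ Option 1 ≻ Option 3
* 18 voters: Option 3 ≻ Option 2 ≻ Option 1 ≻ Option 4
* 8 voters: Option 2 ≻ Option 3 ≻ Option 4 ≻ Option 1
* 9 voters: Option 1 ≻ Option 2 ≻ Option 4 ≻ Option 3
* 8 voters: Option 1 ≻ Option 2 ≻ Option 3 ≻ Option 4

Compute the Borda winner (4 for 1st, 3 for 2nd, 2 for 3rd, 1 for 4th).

Option 2

Option 1: 10×1 + 8×2 + 18×2 + 8×1 + 9×4 + 8×4 = 138
Option 2: 10×2 + 8×4 + 18×3 + 8×4 + 9×3 + 8×3 = 189
Option 3: 10×4 + 8×1 + 18×4 + 8×3 + 9×1 + 8×2 = 169
Option 4: 10×3 + 8×3 + 18×1 + 8×2 + 9×2 + 8×1 = 114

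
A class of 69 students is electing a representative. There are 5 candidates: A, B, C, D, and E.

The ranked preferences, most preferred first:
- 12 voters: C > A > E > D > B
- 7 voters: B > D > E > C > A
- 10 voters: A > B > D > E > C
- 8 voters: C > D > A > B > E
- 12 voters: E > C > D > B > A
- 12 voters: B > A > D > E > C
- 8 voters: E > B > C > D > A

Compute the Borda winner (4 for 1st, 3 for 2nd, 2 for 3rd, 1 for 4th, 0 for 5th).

A: 12×3 + 7×0 + 10×4 + 8×2 + 12×0 + 12×3 + 8×0 = 128
B: 12×0 + 7×4 + 10×3 + 8×1 + 12×1 + 12×4 + 8×3 = 150
C: 12×4 + 7×1 + 10×0 + 8×4 + 12×3 + 12×0 + 8×2 = 139
D: 12×1 + 7×3 + 10×2 + 8×3 + 12×2 + 12×2 + 8×1 = 133
E: 12×2 + 7×2 + 10×1 + 8×0 + 12×4 + 12×1 + 8×4 = 140

B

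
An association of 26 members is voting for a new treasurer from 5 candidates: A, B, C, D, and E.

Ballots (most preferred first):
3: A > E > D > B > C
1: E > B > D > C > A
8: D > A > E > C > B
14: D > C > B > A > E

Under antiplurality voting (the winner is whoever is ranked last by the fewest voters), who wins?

D

Last-place votes: A 1, B 8, C 3, D 0, E 14.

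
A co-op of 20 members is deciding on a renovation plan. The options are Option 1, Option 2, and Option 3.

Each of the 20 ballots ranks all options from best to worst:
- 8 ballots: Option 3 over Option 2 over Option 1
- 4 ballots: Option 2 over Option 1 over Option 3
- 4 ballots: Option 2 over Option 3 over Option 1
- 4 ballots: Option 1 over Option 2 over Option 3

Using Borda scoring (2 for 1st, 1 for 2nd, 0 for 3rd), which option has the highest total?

Option 1: 8×0 + 4×1 + 4×0 + 4×2 = 12
Option 2: 8×1 + 4×2 + 4×2 + 4×1 = 28
Option 3: 8×2 + 4×0 + 4×1 + 4×0 = 20

Option 2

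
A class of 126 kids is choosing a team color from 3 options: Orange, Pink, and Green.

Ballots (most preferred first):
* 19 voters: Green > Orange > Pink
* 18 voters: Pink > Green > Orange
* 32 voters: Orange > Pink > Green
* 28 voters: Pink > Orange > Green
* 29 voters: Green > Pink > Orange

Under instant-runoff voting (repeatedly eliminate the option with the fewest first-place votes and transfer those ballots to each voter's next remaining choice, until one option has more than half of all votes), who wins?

Round 1: Orange 32, Pink 46, Green 48. Orange eliminated.
Round 2: Pink 78, Green 48. Pink has a majority (≥64).

Pink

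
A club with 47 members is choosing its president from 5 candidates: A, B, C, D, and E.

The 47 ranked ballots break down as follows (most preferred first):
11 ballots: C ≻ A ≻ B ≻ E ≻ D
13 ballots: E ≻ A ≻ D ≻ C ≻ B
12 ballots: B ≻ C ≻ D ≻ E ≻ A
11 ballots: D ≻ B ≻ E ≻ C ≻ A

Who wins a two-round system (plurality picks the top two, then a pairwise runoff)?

B

Round 1 first-place votes: A 0, B 12, C 11, D 11, E 13. E and B advance.
Runoff: E is ranked above B on 13 ballots, B above E on 34.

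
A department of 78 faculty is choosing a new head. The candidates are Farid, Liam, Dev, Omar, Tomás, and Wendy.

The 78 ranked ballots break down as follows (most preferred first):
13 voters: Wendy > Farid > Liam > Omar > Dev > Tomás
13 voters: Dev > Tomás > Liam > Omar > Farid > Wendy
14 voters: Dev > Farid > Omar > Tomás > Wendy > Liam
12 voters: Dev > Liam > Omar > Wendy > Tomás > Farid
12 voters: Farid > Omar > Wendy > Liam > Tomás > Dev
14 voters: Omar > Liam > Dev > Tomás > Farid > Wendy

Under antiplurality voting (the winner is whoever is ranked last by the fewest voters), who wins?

Last-place votes: Farid 12, Liam 14, Dev 12, Omar 0, Tomás 13, Wendy 27.

Omar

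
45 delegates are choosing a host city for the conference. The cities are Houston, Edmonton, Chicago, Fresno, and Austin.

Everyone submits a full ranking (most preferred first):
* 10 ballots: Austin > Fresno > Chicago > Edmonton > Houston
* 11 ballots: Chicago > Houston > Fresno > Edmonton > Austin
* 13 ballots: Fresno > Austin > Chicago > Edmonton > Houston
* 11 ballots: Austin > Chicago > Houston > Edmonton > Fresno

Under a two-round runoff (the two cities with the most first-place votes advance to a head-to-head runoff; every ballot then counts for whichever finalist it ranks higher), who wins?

Round 1 first-place votes: Houston 0, Edmonton 0, Chicago 11, Fresno 13, Austin 21. Austin and Fresno advance.
Runoff: Austin is ranked above Fresno on 21 ballots, Fresno above Austin on 24.

Fresno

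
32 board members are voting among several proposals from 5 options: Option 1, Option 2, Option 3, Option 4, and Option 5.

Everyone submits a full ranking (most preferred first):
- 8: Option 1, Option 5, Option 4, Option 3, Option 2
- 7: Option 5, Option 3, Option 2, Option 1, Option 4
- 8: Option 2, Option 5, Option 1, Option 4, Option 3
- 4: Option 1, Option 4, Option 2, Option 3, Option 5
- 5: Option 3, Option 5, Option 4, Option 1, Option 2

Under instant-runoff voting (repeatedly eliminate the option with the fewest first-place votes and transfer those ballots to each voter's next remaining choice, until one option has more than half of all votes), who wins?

Round 1: Option 1 12, Option 2 8, Option 3 5, Option 4 0, Option 5 7. Option 4 eliminated.
Round 2: Option 1 12, Option 2 8, Option 3 5, Option 5 7. Option 3 eliminated.
Round 3: Option 1 12, Option 2 8, Option 5 12. Option 2 eliminated.
Round 4: Option 1 12, Option 5 20. Option 5 has a majority (≥17).

Option 5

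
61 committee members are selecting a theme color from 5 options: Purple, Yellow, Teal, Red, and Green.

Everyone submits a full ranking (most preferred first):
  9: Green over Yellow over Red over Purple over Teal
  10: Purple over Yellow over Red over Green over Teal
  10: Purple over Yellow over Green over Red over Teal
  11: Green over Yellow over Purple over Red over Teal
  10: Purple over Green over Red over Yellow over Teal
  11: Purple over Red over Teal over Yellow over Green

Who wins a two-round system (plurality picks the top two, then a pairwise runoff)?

Round 1 first-place votes: Purple 41, Yellow 0, Teal 0, Red 0, Green 20. Purple and Green advance.
Runoff: Purple is ranked above Green on 41 ballots, Green above Purple on 20.

Purple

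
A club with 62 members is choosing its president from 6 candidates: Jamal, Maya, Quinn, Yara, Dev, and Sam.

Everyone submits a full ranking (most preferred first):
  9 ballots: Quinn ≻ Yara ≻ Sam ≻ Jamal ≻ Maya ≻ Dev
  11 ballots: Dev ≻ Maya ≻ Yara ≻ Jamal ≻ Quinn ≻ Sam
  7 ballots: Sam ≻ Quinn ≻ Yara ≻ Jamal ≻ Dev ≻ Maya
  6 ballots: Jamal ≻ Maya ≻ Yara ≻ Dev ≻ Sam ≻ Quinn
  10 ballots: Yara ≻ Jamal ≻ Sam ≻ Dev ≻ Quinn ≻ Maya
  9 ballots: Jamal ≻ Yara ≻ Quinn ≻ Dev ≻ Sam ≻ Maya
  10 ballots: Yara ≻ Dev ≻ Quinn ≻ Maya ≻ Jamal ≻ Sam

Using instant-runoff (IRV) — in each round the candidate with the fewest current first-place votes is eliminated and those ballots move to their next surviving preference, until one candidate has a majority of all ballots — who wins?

Yara

Round 1: Jamal 15, Maya 0, Quinn 9, Yara 20, Dev 11, Sam 7. Maya eliminated.
Round 2: Jamal 15, Quinn 9, Yara 20, Dev 11, Sam 7. Sam eliminated.
Round 3: Jamal 15, Quinn 16, Yara 20, Dev 11. Dev eliminated.
Round 4: Jamal 15, Quinn 16, Yara 31. Jamal eliminated.
Round 5: Quinn 16, Yara 46. Yara has a majority (≥32).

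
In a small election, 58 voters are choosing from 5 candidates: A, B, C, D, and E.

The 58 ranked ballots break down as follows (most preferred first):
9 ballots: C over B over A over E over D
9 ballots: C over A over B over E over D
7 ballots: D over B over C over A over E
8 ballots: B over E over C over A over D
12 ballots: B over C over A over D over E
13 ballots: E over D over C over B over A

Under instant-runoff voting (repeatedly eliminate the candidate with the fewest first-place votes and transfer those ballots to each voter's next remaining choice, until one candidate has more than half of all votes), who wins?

C

Round 1: A 0, B 20, C 18, D 7, E 13. A eliminated.
Round 2: B 20, C 18, D 7, E 13. D eliminated.
Round 3: B 27, C 18, E 13. E eliminated.
Round 4: B 27, C 31. C has a majority (≥30).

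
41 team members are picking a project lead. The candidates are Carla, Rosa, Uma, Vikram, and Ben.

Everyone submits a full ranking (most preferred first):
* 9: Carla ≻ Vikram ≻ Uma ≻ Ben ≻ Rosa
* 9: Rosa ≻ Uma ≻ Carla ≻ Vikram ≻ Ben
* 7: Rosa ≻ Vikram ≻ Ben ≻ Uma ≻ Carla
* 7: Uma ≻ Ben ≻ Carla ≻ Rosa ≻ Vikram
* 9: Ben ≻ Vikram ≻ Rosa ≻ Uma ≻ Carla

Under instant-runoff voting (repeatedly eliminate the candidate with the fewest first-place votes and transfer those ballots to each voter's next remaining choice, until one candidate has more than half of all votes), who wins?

Round 1: Carla 9, Rosa 16, Uma 7, Vikram 0, Ben 9. Vikram eliminated.
Round 2: Carla 9, Rosa 16, Uma 7, Ben 9. Uma eliminated.
Round 3: Carla 9, Rosa 16, Ben 16. Carla eliminated.
Round 4: Rosa 16, Ben 25. Ben has a majority (≥21).

Ben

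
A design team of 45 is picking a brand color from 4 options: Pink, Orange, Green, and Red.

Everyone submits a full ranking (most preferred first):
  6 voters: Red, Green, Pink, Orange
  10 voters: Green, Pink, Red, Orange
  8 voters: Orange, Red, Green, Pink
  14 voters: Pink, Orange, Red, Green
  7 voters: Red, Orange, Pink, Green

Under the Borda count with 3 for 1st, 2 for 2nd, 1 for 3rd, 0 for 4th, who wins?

Pink: 6×1 + 10×2 + 8×0 + 14×3 + 7×1 = 75
Orange: 6×0 + 10×0 + 8×3 + 14×2 + 7×2 = 66
Green: 6×2 + 10×3 + 8×1 + 14×0 + 7×0 = 50
Red: 6×3 + 10×1 + 8×2 + 14×1 + 7×3 = 79

Red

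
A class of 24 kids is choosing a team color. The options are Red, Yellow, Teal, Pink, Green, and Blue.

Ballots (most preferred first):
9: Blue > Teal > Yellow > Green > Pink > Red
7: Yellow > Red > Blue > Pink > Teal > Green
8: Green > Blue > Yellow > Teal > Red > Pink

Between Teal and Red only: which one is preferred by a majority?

Teal

Teal is ranked above Red on 17 ballots; Red above Teal on 7.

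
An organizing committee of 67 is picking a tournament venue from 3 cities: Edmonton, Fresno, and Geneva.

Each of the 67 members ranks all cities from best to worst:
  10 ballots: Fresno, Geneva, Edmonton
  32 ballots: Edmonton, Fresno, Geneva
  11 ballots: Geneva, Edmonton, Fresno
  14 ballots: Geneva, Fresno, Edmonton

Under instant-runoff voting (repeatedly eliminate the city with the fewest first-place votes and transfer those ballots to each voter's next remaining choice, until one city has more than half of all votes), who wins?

Geneva

Round 1: Edmonton 32, Fresno 10, Geneva 25. Fresno eliminated.
Round 2: Edmonton 32, Geneva 35. Geneva has a majority (≥34).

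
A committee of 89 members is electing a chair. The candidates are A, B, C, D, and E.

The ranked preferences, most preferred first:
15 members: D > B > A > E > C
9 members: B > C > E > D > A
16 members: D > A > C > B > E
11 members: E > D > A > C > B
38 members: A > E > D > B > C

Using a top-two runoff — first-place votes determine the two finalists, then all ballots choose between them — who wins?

Round 1 first-place votes: A 38, B 9, C 0, D 31, E 11. A and D advance.
Runoff: A is ranked above D on 38 ballots, D above A on 51.

D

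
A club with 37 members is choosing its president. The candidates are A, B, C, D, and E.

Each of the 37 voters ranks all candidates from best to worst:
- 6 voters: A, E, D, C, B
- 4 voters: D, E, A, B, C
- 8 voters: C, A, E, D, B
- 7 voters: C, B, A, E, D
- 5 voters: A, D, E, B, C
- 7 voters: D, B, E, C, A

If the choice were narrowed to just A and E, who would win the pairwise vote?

A is ranked above E on 26 ballots; E above A on 11.

A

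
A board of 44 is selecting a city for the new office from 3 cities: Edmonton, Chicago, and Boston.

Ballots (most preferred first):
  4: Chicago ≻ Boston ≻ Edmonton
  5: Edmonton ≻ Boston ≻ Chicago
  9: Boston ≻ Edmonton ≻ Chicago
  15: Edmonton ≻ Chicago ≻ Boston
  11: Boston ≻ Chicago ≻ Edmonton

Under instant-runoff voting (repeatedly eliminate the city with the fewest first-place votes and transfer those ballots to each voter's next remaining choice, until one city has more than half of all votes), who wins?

Boston

Round 1: Edmonton 20, Chicago 4, Boston 20. Chicago eliminated.
Round 2: Edmonton 20, Boston 24. Boston has a majority (≥23).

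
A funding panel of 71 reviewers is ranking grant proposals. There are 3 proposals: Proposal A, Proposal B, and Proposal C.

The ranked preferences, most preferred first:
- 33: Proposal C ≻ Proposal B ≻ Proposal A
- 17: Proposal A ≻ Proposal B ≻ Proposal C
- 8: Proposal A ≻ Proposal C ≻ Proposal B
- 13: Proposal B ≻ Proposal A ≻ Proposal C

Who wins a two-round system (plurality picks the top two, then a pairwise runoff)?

Round 1 first-place votes: Proposal A 25, Proposal B 13, Proposal C 33. Proposal C and Proposal A advance.
Runoff: Proposal C is ranked above Proposal A on 33 ballots, Proposal A above Proposal C on 38.

Proposal A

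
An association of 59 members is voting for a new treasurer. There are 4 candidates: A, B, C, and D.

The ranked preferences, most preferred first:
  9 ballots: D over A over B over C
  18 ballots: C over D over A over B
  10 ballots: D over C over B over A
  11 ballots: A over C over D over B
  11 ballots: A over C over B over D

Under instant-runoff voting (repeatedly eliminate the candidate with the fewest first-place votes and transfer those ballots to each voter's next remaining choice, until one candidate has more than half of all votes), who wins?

D

Round 1: A 22, B 0, C 18, D 19. B eliminated.
Round 2: A 22, C 18, D 19. C eliminated.
Round 3: A 22, D 37. D has a majority (≥30).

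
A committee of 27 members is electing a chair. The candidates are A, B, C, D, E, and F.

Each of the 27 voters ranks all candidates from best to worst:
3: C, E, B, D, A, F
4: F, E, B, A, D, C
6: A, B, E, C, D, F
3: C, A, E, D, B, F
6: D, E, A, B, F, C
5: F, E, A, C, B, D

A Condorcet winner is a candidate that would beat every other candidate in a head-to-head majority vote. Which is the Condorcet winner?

E vs A: 18–9
E vs B: 21–6
E vs C: 21–6
E vs D: 21–6
E vs F: 18–9
E beats every other candidate.

E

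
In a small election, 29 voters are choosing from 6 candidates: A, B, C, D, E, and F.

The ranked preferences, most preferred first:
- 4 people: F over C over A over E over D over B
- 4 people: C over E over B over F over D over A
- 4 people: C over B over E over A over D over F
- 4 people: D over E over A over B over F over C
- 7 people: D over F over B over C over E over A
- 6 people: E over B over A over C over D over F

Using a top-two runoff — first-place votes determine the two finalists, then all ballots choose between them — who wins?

C

Round 1 first-place votes: A 0, B 0, C 8, D 11, E 6, F 4. D and C advance.
Runoff: D is ranked above C on 11 ballots, C above D on 18.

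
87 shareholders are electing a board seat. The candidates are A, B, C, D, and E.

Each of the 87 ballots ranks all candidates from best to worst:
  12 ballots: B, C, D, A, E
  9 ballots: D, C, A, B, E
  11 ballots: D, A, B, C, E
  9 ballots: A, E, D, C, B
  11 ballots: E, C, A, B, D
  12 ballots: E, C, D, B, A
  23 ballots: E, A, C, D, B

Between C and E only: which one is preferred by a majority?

C is ranked above E on 32 ballots; E above C on 55.

E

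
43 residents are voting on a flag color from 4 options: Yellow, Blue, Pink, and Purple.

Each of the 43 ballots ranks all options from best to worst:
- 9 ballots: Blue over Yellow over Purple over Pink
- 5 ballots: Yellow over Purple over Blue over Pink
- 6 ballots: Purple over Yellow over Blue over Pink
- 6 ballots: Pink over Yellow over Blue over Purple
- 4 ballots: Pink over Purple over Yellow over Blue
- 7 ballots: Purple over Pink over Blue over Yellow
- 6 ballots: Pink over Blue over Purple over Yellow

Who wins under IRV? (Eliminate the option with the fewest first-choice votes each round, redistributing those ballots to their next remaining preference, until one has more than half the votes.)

Purple

Round 1: Yellow 5, Blue 9, Pink 16, Purple 13. Yellow eliminated.
Round 2: Blue 9, Pink 16, Purple 18. Blue eliminated.
Round 3: Pink 16, Purple 27. Purple has a majority (≥22).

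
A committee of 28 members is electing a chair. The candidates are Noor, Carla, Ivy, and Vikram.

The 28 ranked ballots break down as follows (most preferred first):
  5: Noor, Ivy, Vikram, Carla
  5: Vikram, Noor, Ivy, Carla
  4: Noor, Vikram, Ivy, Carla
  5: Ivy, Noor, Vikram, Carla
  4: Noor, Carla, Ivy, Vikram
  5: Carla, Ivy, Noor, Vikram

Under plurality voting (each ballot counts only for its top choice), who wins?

First-place votes: Noor 13, Carla 5, Ivy 5, Vikram 5.

Noor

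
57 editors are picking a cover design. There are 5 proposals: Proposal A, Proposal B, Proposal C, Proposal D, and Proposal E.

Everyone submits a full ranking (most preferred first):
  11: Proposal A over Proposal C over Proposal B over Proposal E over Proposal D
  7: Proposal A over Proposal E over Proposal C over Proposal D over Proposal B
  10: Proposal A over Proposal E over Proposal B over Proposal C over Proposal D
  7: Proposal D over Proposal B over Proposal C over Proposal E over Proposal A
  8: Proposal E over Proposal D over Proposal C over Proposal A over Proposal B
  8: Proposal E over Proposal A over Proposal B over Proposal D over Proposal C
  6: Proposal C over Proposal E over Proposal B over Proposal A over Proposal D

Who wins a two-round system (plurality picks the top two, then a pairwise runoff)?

Round 1 first-place votes: Proposal A 28, Proposal B 0, Proposal C 6, Proposal D 7, Proposal E 16. Proposal A and Proposal E advance.
Runoff: Proposal A is ranked above Proposal E on 28 ballots, Proposal E above Proposal A on 29.

Proposal E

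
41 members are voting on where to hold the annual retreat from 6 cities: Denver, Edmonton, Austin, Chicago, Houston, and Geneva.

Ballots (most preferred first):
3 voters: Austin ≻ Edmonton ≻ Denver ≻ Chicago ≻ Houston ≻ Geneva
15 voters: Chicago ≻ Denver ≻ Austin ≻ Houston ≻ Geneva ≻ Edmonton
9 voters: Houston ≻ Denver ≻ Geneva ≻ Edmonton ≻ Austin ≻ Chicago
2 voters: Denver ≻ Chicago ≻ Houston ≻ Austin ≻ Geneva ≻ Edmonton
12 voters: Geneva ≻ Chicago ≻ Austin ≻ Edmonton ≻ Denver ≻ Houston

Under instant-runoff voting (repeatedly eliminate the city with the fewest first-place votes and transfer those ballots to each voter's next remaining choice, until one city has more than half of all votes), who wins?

Round 1: Denver 2, Edmonton 0, Austin 3, Chicago 15, Houston 9, Geneva 12. Edmonton eliminated.
Round 2: Denver 2, Austin 3, Chicago 15, Houston 9, Geneva 12. Denver eliminated.
Round 3: Austin 3, Chicago 17, Houston 9, Geneva 12. Austin eliminated.
Round 4: Chicago 20, Houston 9, Geneva 12. Houston eliminated.
Round 5: Chicago 20, Geneva 21. Geneva has a majority (≥21).

Geneva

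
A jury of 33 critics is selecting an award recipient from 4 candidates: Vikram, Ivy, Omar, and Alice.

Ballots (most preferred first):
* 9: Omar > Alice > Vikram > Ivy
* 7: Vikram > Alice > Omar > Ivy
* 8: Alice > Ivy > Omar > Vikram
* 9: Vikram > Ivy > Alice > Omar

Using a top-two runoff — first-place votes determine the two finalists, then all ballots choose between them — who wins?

Round 1 first-place votes: Vikram 16, Ivy 0, Omar 9, Alice 8. Vikram and Omar advance.
Runoff: Vikram is ranked above Omar on 16 ballots, Omar above Vikram on 17.

Omar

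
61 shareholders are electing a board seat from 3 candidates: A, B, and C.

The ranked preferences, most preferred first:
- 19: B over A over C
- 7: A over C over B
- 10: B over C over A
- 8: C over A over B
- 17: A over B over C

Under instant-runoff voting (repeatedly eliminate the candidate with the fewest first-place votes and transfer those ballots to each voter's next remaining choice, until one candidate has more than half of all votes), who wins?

Round 1: A 24, B 29, C 8. C eliminated.
Round 2: A 32, B 29. A has a majority (≥31).

A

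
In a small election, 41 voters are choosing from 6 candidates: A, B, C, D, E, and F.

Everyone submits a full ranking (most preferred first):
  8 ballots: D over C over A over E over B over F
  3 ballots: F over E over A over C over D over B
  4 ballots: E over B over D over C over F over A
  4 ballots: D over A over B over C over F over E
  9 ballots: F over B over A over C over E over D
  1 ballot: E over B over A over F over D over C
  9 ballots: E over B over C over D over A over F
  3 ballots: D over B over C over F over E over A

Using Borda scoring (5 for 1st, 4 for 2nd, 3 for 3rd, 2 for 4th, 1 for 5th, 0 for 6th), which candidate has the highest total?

B

A: 8×3 + 3×3 + 4×0 + 4×4 + 9×3 + 1×3 + 9×1 + 3×0 = 88
B: 8×1 + 3×0 + 4×4 + 4×3 + 9×4 + 1×4 + 9×4 + 3×4 = 124
C: 8×4 + 3×2 + 4×2 + 4×2 + 9×2 + 1×0 + 9×3 + 3×3 = 108
D: 8×5 + 3×1 + 4×3 + 4×5 + 9×0 + 1×1 + 9×2 + 3×5 = 109
E: 8×2 + 3×4 + 4×5 + 4×0 + 9×1 + 1×5 + 9×5 + 3×1 = 110
F: 8×0 + 3×5 + 4×1 + 4×1 + 9×5 + 1×2 + 9×0 + 3×2 = 76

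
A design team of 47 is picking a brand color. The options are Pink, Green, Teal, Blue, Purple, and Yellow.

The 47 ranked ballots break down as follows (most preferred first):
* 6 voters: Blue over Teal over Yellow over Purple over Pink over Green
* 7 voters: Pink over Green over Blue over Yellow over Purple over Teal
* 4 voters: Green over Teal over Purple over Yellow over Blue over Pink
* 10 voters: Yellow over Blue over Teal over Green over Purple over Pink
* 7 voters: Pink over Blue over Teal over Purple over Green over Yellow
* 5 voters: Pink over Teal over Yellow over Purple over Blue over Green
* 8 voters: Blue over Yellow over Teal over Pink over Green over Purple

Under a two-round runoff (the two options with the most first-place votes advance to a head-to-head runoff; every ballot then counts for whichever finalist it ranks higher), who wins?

Round 1 first-place votes: Pink 19, Green 4, Teal 0, Blue 14, Purple 0, Yellow 10. Pink and Blue advance.
Runoff: Pink is ranked above Blue on 19 ballots, Blue above Pink on 28.

Blue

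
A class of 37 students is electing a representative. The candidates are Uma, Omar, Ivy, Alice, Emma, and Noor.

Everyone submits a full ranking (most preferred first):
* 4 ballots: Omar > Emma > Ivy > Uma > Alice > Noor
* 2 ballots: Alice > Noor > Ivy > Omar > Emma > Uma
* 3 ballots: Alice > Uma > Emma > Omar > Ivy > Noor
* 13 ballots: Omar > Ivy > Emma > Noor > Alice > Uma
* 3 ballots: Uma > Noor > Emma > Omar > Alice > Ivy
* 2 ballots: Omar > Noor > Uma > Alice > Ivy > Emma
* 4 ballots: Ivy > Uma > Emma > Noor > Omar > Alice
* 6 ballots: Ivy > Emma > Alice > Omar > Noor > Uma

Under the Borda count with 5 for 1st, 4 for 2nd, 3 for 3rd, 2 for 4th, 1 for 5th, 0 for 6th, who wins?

Uma: 4×2 + 2×0 + 3×4 + 13×0 + 3×5 + 2×3 + 4×4 + 6×0 = 57
Omar: 4×5 + 2×2 + 3×2 + 13×5 + 3×2 + 2×5 + 4×1 + 6×2 = 127
Ivy: 4×3 + 2×3 + 3×1 + 13×4 + 3×0 + 2×1 + 4×5 + 6×5 = 125
Alice: 4×1 + 2×5 + 3×5 + 13×1 + 3×1 + 2×2 + 4×0 + 6×3 = 67
Emma: 4×4 + 2×1 + 3×3 + 13×3 + 3×3 + 2×0 + 4×3 + 6×4 = 111
Noor: 4×0 + 2×4 + 3×0 + 13×2 + 3×4 + 2×4 + 4×2 + 6×1 = 68

Omar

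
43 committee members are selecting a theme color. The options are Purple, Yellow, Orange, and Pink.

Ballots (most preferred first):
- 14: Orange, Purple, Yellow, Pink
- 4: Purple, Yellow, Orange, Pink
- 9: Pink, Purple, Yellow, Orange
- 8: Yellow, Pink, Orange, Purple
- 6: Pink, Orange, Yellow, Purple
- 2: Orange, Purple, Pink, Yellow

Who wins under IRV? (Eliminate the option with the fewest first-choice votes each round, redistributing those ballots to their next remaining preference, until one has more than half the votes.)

Round 1: Purple 4, Yellow 8, Orange 16, Pink 15. Purple eliminated.
Round 2: Yellow 12, Orange 16, Pink 15. Yellow eliminated.
Round 3: Orange 20, Pink 23. Pink has a majority (≥22).

Pink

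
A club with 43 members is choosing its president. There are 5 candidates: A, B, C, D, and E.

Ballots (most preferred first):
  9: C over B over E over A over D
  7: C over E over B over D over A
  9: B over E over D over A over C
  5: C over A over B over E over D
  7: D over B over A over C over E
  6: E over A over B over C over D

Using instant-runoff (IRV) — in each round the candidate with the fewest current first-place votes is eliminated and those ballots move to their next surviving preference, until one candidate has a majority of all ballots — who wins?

Round 1: A 0, B 9, C 21, D 7, E 6. A eliminated.
Round 2: B 9, C 21, D 7, E 6. E eliminated.
Round 3: B 15, C 21, D 7. D eliminated.
Round 4: B 22, C 21. B has a majority (≥22).

B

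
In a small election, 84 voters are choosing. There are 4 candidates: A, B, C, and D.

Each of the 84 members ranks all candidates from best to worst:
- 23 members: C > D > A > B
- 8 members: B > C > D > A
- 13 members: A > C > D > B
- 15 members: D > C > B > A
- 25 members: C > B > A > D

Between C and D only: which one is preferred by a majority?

C is ranked above D on 69 ballots; D above C on 15.

C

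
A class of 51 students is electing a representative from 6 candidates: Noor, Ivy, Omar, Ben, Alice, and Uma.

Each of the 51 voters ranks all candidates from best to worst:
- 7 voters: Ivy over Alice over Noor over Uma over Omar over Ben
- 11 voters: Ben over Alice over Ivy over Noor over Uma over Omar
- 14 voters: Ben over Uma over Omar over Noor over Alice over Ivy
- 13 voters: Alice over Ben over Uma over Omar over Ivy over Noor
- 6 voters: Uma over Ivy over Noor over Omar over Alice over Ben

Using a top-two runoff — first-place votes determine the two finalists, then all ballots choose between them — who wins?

Round 1 first-place votes: Noor 0, Ivy 7, Omar 0, Ben 25, Alice 13, Uma 6. Ben and Alice advance.
Runoff: Ben is ranked above Alice on 25 ballots, Alice above Ben on 26.

Alice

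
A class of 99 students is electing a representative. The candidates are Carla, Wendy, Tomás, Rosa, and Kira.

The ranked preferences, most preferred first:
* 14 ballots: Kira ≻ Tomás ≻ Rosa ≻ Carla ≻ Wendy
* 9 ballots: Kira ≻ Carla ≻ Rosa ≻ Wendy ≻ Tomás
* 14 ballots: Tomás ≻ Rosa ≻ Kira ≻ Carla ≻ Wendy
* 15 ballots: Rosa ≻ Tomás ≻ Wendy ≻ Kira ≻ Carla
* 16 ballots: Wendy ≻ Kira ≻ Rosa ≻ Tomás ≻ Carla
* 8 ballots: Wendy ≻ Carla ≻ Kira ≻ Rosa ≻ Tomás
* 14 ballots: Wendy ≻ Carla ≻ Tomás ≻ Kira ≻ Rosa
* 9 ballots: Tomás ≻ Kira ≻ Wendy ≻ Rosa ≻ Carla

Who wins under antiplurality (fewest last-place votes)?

Kira

Last-place votes: Carla 40, Wendy 28, Tomás 17, Rosa 14, Kira 0.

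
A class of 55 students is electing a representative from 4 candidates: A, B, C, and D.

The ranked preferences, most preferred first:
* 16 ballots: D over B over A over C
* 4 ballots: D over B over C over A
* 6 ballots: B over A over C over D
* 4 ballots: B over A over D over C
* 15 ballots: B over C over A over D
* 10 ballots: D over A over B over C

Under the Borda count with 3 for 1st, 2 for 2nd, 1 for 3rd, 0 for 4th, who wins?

B

A: 16×1 + 4×0 + 6×2 + 4×2 + 15×1 + 10×2 = 71
B: 16×2 + 4×2 + 6×3 + 4×3 + 15×3 + 10×1 = 125
C: 16×0 + 4×1 + 6×1 + 4×0 + 15×2 + 10×0 = 40
D: 16×3 + 4×3 + 6×0 + 4×1 + 15×0 + 10×3 = 94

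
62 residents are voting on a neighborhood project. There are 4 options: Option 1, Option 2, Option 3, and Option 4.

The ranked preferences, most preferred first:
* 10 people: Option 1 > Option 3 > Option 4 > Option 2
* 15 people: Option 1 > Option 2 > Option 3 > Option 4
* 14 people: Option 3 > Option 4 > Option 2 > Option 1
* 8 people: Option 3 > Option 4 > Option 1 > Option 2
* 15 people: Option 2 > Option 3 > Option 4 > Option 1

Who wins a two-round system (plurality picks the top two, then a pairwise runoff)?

Option 3

Round 1 first-place votes: Option 1 25, Option 2 15, Option 3 22, Option 4 0. Option 1 and Option 3 advance.
Runoff: Option 1 is ranked above Option 3 on 25 ballots, Option 3 above Option 1 on 37.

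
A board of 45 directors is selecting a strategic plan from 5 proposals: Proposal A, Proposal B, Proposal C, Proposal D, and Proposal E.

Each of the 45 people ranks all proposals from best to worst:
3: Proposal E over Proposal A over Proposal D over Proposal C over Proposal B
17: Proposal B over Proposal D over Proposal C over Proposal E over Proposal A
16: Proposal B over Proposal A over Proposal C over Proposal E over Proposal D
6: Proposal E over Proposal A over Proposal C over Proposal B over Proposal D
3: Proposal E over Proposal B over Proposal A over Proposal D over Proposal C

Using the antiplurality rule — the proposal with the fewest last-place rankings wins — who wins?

Last-place votes: Proposal A 17, Proposal B 3, Proposal C 3, Proposal D 22, Proposal E 0.

Proposal E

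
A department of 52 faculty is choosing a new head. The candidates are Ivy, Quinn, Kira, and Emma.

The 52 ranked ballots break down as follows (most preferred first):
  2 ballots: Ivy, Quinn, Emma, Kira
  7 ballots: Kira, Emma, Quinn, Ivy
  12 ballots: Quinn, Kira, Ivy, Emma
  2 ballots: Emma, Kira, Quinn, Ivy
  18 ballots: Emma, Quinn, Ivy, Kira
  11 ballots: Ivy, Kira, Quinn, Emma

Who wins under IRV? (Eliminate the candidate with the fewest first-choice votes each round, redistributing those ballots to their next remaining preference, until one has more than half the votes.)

Emma

Round 1: Ivy 13, Quinn 12, Kira 7, Emma 20. Kira eliminated.
Round 2: Ivy 13, Quinn 12, Emma 27. Emma has a majority (≥27).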